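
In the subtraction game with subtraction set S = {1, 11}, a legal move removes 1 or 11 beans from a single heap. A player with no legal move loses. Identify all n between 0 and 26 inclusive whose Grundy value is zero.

n :  0  1  2  3  4  5  6  7  8  9 10 11 12 13 14 15 16 17 18 19 20 21 22 23 24 25 26
G :  0  1  0  1  0  1  0  1  0  1  0  1  0  1  0  1  0  1  0  1  0  1  0  1  0  1  0
P-positions are exactly the n with G(n) = 0.

0, 2, 4, 6, 8, 10, 12, 14, 16, 18, 20, 22, 24, 26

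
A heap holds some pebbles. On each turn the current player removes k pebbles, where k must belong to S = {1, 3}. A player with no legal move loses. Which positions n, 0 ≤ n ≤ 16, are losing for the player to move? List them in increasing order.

n :  0  1  2  3  4  5  6  7  8  9 10 11 12 13 14 15 16
G :  0  1  0  1  0  1  0  1  0  1  0  1  0  1  0  1  0
P-positions are exactly the n with G(n) = 0.

0, 2, 4, 6, 8, 10, 12, 14, 16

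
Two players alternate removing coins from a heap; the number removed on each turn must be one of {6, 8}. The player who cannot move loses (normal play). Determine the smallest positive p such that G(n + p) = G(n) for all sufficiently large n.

G(0) = 0
G(1) = mex{} = 0
G(2) = mex{} = 0
G(3) = mex{} = 0
G(4) = mex{} = 0
G(5) = mex{} = 0
G(6) = mex{0} = 1
G(7) = mex{0} = 1
G(8) = mex{0,0} = 1
G(9) = mex{0,0} = 1
G(10) = mex{0,0} = 1
G(11) = mex{0,0} = 1
G(12) = mex{1,0} = 2
G(13) = mex{1,0} = 2
G(14) = mex{1,1} = 0
G(15) = mex{1,1} = 0
G(16) = mex{1,1} = 0
G(17) = mex{1,1} = 0
G(18) = mex{2,1} = 0
G(19) = mex{2,1} = 0
G(20) = mex{0,2} = 1
G(21) = mex{0,2} = 1
G(22) = mex{0,0} = 1
G(23) = mex{0,0} = 1
G(24) = mex{0,0} = 1
G(25) = mex{0,0} = 1
G(26) = mex{1,0} = 2
G(27) = mex{1,0} = 2
G(28) = mex{1,1} = 0
G(29) = mex{1,1} = 0
G(n+14) = G(n) holds for n = 0,…,7 (a full window of length max(S) = 8), so the sequence is purely periodic with period 14.

14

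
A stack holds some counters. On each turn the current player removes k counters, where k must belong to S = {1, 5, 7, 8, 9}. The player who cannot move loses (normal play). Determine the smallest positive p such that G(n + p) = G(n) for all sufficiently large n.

G(0) = 0
G(1) = mex{0} = 1
G(2) = mex{1} = 0
G(3) = mex{0} = 1
G(4) = mex{1} = 0
G(5) = mex{0,0} = 1
G(6) = mex{1,1} = 0
G(7) = mex{0,0,0} = 1
G(8) = mex{1,1,1,0} = 2
G(9) = mex{2,0,0,1,0} = 3
G(10) = mex{3,1,1,0,1} = 2
G(11) = mex{2,0,0,1,0} = 3
G(12) = mex{3,1,1,0,1} = 2
G(13) = mex{2,2,0,1,0} = 3
G(14) = mex{3,3,1,0,1} = 2
G(15) = mex{2,2,2,1,0} = 3
G(16) = mex{3,3,3,2,1} = 0
G(17) = mex{0,2,2,3,2} = 1
G(18) = mex{1,3,3,2,3} = 0
G(19) = mex{0,2,2,3,2} = 1
G(20) = mex{1,3,3,2,3} = 0
G(21) = mex{0,0,2,3,2} = 1
G(22) = mex{1,1,3,2,3} = 0
G(23) = mex{0,0,0,3,2} = 1
G(24) = mex{1,1,1,0,3} = 2
G(25) = mex{2,0,0,1,0} = 3
G(26) = mex{3,1,1,0,1} = 2
G(27) = mex{2,0,0,1,0} = 3
G(28) = mex{3,1,1,0,1} = 2
G(29) = mex{2,2,0,1,0} = 3
G(30) = mex{3,3,1,0,1} = 2
G(31) = mex{2,2,2,1,0} = 3
G(32) = mex{3,3,3,2,1} = 0
G(33) = mex{0,2,2,3,2} = 1
G(n+16) = G(n) holds for n = 0,…,8 (a full window of length max(S) = 9), so the sequence is purely periodic with period 16.

16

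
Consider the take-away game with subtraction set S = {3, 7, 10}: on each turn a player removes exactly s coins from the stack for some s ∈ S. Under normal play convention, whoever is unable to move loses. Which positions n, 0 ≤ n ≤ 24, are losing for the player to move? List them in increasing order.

0, 1, 2, 6, 14, 15, 19, 20

n :  0  1  2  3  4  5  6  7  8  9 10 11 12 13 14 15 16 17 18 19 20 21 22 23 24
G :  0  0  0  1  1  1  0  2  2  1  3  3  2  2  0  0  3  1  1  0  0  2  1  1  3
P-positions are exactly the n with G(n) = 0.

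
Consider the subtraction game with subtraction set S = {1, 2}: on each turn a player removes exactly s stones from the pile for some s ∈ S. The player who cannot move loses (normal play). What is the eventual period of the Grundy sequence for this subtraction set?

n :  0  1  2  3  4  5  6  7  8  9 10 11 12 13 14
G :  0  1  2  0  1  2  0  1  2  0  1  2  0  1  2
G(n+3) = G(n) holds for n = 0,…,1 (a full window of length max(S) = 2), so the sequence is purely periodic with period 3.

3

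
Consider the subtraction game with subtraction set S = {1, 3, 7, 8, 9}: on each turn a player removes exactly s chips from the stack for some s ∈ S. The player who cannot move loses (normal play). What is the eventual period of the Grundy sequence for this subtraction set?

n :  0  1  2  3  4  5  6  7  8  9 10 11 12 13 14 15 16 17 18 19 20 21 22 23 24 25 26 27 28 29 30 31 32 33
G :  0  1  0  1  0  1  0  1  2  3  2  3  2  3  2  3  0  1  0  1  0  1  0  1  2  3  2  3  2  3  2  3  0  1
G(n+16) = G(n) holds for n = 0,…,8 (a full window of length max(S) = 9), so the sequence is purely periodic with period 16.

16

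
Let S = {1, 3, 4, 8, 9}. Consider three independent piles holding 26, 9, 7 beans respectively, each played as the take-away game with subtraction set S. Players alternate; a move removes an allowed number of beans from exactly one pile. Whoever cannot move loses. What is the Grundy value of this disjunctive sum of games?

All piles use S = {1, 3, 4, 8, 9}:
n :  0  1  2  3  4  5  6  7  8  9 10 11 12 13 14 15 16 17 18 19 20 21 22 23 24 25 26
G :  0  1  0  1  2  3  2  0  1  4  3  2  0  1  0  1  2  3  2  0  1  4  3  2  0  1  0
Pile A: G(26) = 0.
Pile B: G(9) = 4.
Pile C: G(7) = 0.
Combined Grundy value = 0 ⊕ 4 ⊕ 0 = 4.

4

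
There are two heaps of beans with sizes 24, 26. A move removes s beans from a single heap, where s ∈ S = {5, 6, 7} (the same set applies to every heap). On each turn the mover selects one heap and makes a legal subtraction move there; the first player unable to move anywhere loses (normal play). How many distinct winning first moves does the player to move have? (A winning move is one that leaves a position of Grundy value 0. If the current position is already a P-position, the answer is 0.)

All heaps use S = {5, 6, 7}:
G(0) = 0
G(1) = mex{} = 0
G(2) = mex{} = 0
G(3) = mex{} = 0
G(4) = mex{} = 0
G(5) = mex{0} = 1
G(6) = mex{0,0} = 1
G(7) = mex{0,0,0} = 1
G(8) = mex{0,0,0} = 1
G(9) = mex{0,0,0} = 1
G(10) = mex{1,0,0} = 2
G(11) = mex{1,1,0} = 2
G(12) = mex{1,1,1} = 0
G(13) = mex{1,1,1} = 0
G(14) = mex{1,1,1} = 0
G(15) = mex{2,1,1} = 0
G(16) = mex{2,2,1} = 0
G(17) = mex{0,2,2} = 1
G(18) = mex{0,0,2} = 1
G(19) = mex{0,0,0} = 1
G(20) = mex{0,0,0} = 1
G(21) = mex{0,0,0} = 1
G(22) = mex{1,0,0} = 2
G(23) = mex{1,1,0} = 2
G(24) = mex{1,1,1} = 0
G(25) = mex{1,1,1} = 0
G(26) = mex{1,1,1} = 0
Heap A: G(24) = 0.
Heap B: G(26) = 0.
Combined Grundy value = 0 ⊕ 0 = 0.
A winning move leaves total XOR = 0, i.e. changes one component's Grundy value g to g ⊕ X where X is the current total.
Heap A: target g' = 0⊕0 = 0, but every legal move changes the Grundy value (mex property), so 0 moves.
Heap B: target g' = 0⊕0 = 0, but every legal move changes the Grundy value (mex property), so 0 moves.

0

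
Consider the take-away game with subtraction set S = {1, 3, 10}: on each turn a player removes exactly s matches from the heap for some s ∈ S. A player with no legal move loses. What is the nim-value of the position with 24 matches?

3

n :  0  1  2  3  4  5  6  7  8  9 10 11 12 13 14 15 16 17 18 19 20 21 22 23 24
G :  0  1  0  1  0  1  0  1  0  1  2  3  2  0  1  0  1  0  1  0  1  0  1  2  3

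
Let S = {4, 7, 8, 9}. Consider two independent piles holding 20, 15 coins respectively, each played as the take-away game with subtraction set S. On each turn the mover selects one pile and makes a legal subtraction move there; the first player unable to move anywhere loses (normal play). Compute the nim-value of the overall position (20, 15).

All piles use S = {4, 7, 8, 9}:
G(0) = 0
G(1) = mex{} = 0
G(2) = mex{} = 0
G(3) = mex{} = 0
G(4) = mex{0} = 1
G(5) = mex{0} = 1
G(6) = mex{0} = 1
G(7) = mex{0,0} = 1
G(8) = mex{1,0,0} = 2
G(9) = mex{1,0,0,0} = 2
G(10) = mex{1,0,0,0} = 2
G(11) = mex{1,1,0,0} = 2
G(12) = mex{2,1,1,0} = 3
G(13) = mex{2,1,1,1} = 0
G(14) = mex{2,1,1,1} = 0
G(15) = mex{2,2,1,1} = 0
G(16) = mex{3,2,2,1} = 0
G(17) = mex{0,2,2,2} = 1
G(18) = mex{0,2,2,2} = 1
G(19) = mex{0,3,2,2} = 1
G(20) = mex{0,0,3,2} = 1
Pile A: G(20) = 1.
Pile B: G(15) = 0.
Combined Grundy value = 1 ⊕ 0 = 1.

1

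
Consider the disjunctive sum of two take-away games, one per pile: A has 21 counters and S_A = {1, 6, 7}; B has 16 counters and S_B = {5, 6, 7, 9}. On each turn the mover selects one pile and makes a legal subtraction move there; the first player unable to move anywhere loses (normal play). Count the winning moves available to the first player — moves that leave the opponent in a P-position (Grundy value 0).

Pile A, S = {1, 6, 7}:
G(0) = 0
G(1) = mex{0} = 1
G(2) = mex{1} = 0
G(3) = mex{0} = 1
G(4) = mex{1} = 0
G(5) = mex{0} = 1
G(6) = mex{1,0} = 2
G(7) = mex{2,1,0} = 3
G(8) = mex{3,0,1} = 2
G(9) = mex{2,1,0} = 3
G(10) = mex{3,0,1} = 2
G(11) = mex{2,1,0} = 3
G(12) = mex{3,2,1} = 0
G(13) = mex{0,3,2} = 1
G(14) = mex{1,2,3} = 0
G(15) = mex{0,3,2} = 1
G(16) = mex{1,2,3} = 0
G(17) = mex{0,3,2} = 1
G(18) = mex{1,0,3} = 2
G(19) = mex{2,1,0} = 3
G(20) = mex{3,0,1} = 2
G(21) = mex{2,1,0} = 3
G_A(21) = 3.
Pile B, S = {5, 6, 7, 9}:
G(0) = 0
G(1) = mex{} = 0
G(2) = mex{} = 0
G(3) = mex{} = 0
G(4) = mex{} = 0
G(5) = mex{0} = 1
G(6) = mex{0,0} = 1
G(7) = mex{0,0,0} = 1
G(8) = mex{0,0,0} = 1
G(9) = mex{0,0,0,0} = 1
G(10) = mex{1,0,0,0} = 2
G(11) = mex{1,1,0,0} = 2
G(12) = mex{1,1,1,0} = 2
G(13) = mex{1,1,1,0} = 2
G(14) = mex{1,1,1,1} = 0
G(15) = mex{2,1,1,1} = 0
G(16) = mex{2,2,1,1} = 0
G_B(16) = 0.
Combined Grundy value = 3 ⊕ 0 = 3.
A winning move leaves total XOR = 0, i.e. changes one component's Grundy value g to g ⊕ X where X is the current total.
Pile A: need g' = 3⊕3 = 0. Options: 21−1→G=2, 21−6→G=1, 21−7→G=0. Hits: 1.
Pile B: need g' = 0⊕3 = 3. Options: 16−5→G=2, 16−6→G=2, 16−7→G=1, 16−9→G=1. Hits: 0.

1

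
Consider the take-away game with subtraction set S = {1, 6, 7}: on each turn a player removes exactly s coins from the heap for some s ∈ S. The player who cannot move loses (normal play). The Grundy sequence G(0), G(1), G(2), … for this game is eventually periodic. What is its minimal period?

n :  0  1  2  3  4  5  6  7  8  9 10 11 12 13 14 15 16 17 18 19 20 21 22 23 24 25
G :  0  1  0  1  0  1  2  3  2  3  2  3  0  1  0  1  0  1  2  3  2  3  2  3  0  1
G(n+12) = G(n) holds for n = 0,…,6 (a full window of length max(S) = 7), so the sequence is purely periodic with period 12.

12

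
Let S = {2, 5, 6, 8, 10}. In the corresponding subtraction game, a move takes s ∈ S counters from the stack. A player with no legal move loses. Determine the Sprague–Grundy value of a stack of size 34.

1

n :  0  1  2  3  4  5  6  7  8  9 10 11 12 13 14 15 16 17 18 19 20 21 22 23 24 25 26 27 28 29 30 31 32 33 34
G :  0  0  1  1  0  2  1  3  2  2  3  3  2  0  3  1  0  0  1  1  0  2  1  3  2  2  3  3  2  0  3  1  0  0  1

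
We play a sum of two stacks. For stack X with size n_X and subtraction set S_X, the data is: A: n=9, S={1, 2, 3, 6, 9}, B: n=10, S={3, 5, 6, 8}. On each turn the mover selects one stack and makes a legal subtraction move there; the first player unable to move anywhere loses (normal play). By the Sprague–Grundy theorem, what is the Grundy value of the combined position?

Stack A, S = {1, 2, 3, 6, 9}:
n : 0 1 2 3 4 5 6 7 8 9
G : 0 1 2 3 0 1 2 3 0 1
G_A(9) = 1.
Stack B, S = {3, 5, 6, 8}:
n :  0  1  2  3  4  5  6  7  8  9 10
G :  0  0  0  1  1  1  2  2  2  3  3
G_B(10) = 3.
Combined Grundy value = 1 ⊕ 3 = 2.

2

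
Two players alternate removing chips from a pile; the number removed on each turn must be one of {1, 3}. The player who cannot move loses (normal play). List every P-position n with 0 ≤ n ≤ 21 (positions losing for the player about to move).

0, 2, 4, 6, 8, 10, 12, 14, 16, 18, 20

n :  0  1  2  3  4  5  6  7  8  9 10 11 12 13 14 15 16 17 18 19 20 21
G :  0  1  0  1  0  1  0  1  0  1  0  1  0  1  0  1  0  1  0  1  0  1
P-positions are exactly the n with G(n) = 0.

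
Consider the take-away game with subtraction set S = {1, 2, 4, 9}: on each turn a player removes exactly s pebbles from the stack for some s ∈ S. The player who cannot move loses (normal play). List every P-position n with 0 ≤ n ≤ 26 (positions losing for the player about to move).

0, 3, 6, 11, 14, 17, 22, 25

n :  0  1  2  3  4  5  6  7  8  9 10 11 12 13 14 15 16 17 18 19 20 21 22 23 24 25 26
G :  0  1  2  0  1  2  0  1  2  3  4  0  1  2  0  1  2  0  1  2  3  4  0  1  2  0  1
P-positions are exactly the n with G(n) = 0.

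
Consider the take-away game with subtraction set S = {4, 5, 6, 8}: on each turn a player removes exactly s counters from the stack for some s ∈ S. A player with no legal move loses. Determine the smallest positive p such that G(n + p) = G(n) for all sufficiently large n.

12

G(0) = 0
G(1) = mex{} = 0
G(2) = mex{} = 0
G(3) = mex{} = 0
G(4) = mex{0} = 1
G(5) = mex{0,0} = 1
G(6) = mex{0,0,0} = 1
G(7) = mex{0,0,0} = 1
G(8) = mex{1,0,0,0} = 2
G(9) = mex{1,1,0,0} = 2
G(10) = mex{1,1,1,0} = 2
G(11) = mex{1,1,1,0} = 2
G(12) = mex{2,1,1,1} = 0
G(13) = mex{2,2,1,1} = 0
G(14) = mex{2,2,2,1} = 0
G(15) = mex{2,2,2,1} = 0
G(16) = mex{0,2,2,2} = 1
G(17) = mex{0,0,2,2} = 1
G(18) = mex{0,0,0,2} = 1
G(19) = mex{0,0,0,2} = 1
G(20) = mex{1,0,0,0} = 2
G(21) = mex{1,1,0,0} = 2
G(22) = mex{1,1,1,0} = 2
G(23) = mex{1,1,1,0} = 2
G(24) = mex{2,1,1,1} = 0
G(25) = mex{2,2,1,1} = 0
G(n+12) = G(n) holds for n = 0,…,7 (a full window of length max(S) = 8), so the sequence is purely periodic with period 12.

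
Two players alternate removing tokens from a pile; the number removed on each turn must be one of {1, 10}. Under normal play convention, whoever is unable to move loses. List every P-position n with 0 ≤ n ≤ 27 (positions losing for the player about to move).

G(0) = 0
G(1) = mex{0} = 1
G(2) = mex{1} = 0
G(3) = mex{0} = 1
G(4) = mex{1} = 0
G(5) = mex{0} = 1
G(6) = mex{1} = 0
G(7) = mex{0} = 1
G(8) = mex{1} = 0
G(9) = mex{0} = 1
G(10) = mex{1,0} = 2
G(11) = mex{2,1} = 0
G(12) = mex{0,0} = 1
G(13) = mex{1,1} = 0
G(14) = mex{0,0} = 1
G(15) = mex{1,1} = 0
G(16) = mex{0,0} = 1
G(17) = mex{1,1} = 0
G(18) = mex{0,0} = 1
G(19) = mex{1,1} = 0
G(20) = mex{0,2} = 1
G(21) = mex{1,0} = 2
G(22) = mex{2,1} = 0
G(23) = mex{0,0} = 1
G(24) = mex{1,1} = 0
G(25) = mex{0,0} = 1
G(26) = mex{1,1} = 0
G(27) = mex{0,0} = 1
P-positions are exactly the n with G(n) = 0.

0, 2, 4, 6, 8, 11, 13, 15, 17, 19, 22, 24, 26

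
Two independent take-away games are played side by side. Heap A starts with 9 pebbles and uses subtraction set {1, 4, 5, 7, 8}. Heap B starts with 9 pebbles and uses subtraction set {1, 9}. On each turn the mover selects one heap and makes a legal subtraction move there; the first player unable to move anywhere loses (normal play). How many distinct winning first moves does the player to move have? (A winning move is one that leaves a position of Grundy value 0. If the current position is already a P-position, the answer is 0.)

1

Heap A, S = {1, 4, 5, 7, 8}:
n : 0 1 2 3 4 5 6 7 8 9
G : 0 1 0 1 2 3 2 3 4 5
G_A(9) = 5.
Heap B, S = {1, 9}:
G(0) = 0
G(1) = mex{0} = 1
G(2) = mex{1} = 0
G(3) = mex{0} = 1
G(4) = mex{1} = 0
G(5) = mex{0} = 1
G(6) = mex{1} = 0
G(7) = mex{0} = 1
G(8) = mex{1} = 0
G(9) = mex{0,0} = 1
G_B(9) = 1.
Combined Grundy value = 5 ⊕ 1 = 4.
A winning move leaves total XOR = 0, i.e. changes one component's Grundy value g to g ⊕ X where X is the current total.
Heap A: need g' = 5⊕4 = 1. Options: 9−1→G=4, 9−4→G=3, 9−5→G=2, 9−7→G=0, 9−8→G=1. Hits: 1.
Heap B: need g' = 1⊕4 = 5. Options: 9−1→G=0, 9−9→G=0. Hits: 0.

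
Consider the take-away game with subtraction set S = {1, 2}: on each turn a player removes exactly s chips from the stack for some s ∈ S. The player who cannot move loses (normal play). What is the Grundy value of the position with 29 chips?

n :  0  1  2  3  4  5  6  7  8  9 10 11 12 13 14 15 16 17 18 19 20 21 22 23 24 25 26 27 28 29
G :  0  1  2  0  1  2  0  1  2  0  1  2  0  1  2  0  1  2  0  1  2  0  1  2  0  1  2  0  1  2

2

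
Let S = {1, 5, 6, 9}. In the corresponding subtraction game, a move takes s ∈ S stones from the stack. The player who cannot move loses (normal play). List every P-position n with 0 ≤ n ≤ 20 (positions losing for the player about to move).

G(0) = 0
G(1) = mex{0} = 1
G(2) = mex{1} = 0
G(3) = mex{0} = 1
G(4) = mex{1} = 0
G(5) = mex{0,0} = 1
G(6) = mex{1,1,0} = 2
G(7) = mex{2,0,1} = 3
G(8) = mex{3,1,0} = 2
G(9) = mex{2,0,1,0} = 3
G(10) = mex{3,1,0,1} = 2
G(11) = mex{2,2,1,0} = 3
G(12) = mex{3,3,2,1} = 0
G(13) = mex{0,2,3,0} = 1
G(14) = mex{1,3,2,1} = 0
G(15) = mex{0,2,3,2} = 1
G(16) = mex{1,3,2,3} = 0
G(17) = mex{0,0,3,2} = 1
G(18) = mex{1,1,0,3} = 2
G(19) = mex{2,0,1,2} = 3
G(20) = mex{3,1,0,3} = 2
P-positions are exactly the n with G(n) = 0.

0, 2, 4, 12, 14, 16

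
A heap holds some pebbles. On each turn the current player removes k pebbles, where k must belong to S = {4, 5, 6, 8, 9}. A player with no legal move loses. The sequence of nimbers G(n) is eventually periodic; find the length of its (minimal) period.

G(0) = 0
G(1) = mex{} = 0
G(2) = mex{} = 0
G(3) = mex{} = 0
G(4) = mex{0} = 1
G(5) = mex{0,0} = 1
G(6) = mex{0,0,0} = 1
G(7) = mex{0,0,0} = 1
G(8) = mex{1,0,0,0} = 2
G(9) = mex{1,1,0,0,0} = 2
G(10) = mex{1,1,1,0,0} = 2
G(11) = mex{1,1,1,0,0} = 2
G(12) = mex{2,1,1,1,0} = 3
G(13) = mex{2,2,1,1,1} = 0
G(14) = mex{2,2,2,1,1} = 0
G(15) = mex{2,2,2,1,1} = 0
G(16) = mex{3,2,2,2,1} = 0
G(17) = mex{0,3,2,2,2} = 1
G(18) = mex{0,0,3,2,2} = 1
G(19) = mex{0,0,0,2,2} = 1
G(20) = mex{0,0,0,3,2} = 1
G(21) = mex{1,0,0,0,3} = 2
G(22) = mex{1,1,0,0,0} = 2
G(23) = mex{1,1,1,0,0} = 2
G(24) = mex{1,1,1,0,0} = 2
G(25) = mex{2,1,1,1,0} = 3
G(26) = mex{2,2,1,1,1} = 0
G(27) = mex{2,2,2,1,1} = 0
G(n+13) = G(n) holds for n = 0,…,8 (a full window of length max(S) = 9), so the sequence is purely periodic with period 13.

13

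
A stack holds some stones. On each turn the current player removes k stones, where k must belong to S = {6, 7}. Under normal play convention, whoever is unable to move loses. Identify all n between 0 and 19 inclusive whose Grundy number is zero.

n :  0  1  2  3  4  5  6  7  8  9 10 11 12 13 14 15 16 17 18 19
G :  0  0  0  0  0  0  1  1  1  1  1  1  2  0  0  0  0  0  0  1
P-positions are exactly the n with G(n) = 0.

0, 1, 2, 3, 4, 5, 13, 14, 15, 16, 17, 18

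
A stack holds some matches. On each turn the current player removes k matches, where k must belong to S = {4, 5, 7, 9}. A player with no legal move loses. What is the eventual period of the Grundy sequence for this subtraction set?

G(0) = 0
G(1) = mex{} = 0
G(2) = mex{} = 0
G(3) = mex{} = 0
G(4) = mex{0} = 1
G(5) = mex{0,0} = 1
G(6) = mex{0,0} = 1
G(7) = mex{0,0,0} = 1
G(8) = mex{1,0,0} = 2
G(9) = mex{1,1,0,0} = 2
G(10) = mex{1,1,0,0} = 2
G(11) = mex{1,1,1,0} = 2
G(12) = mex{2,1,1,0} = 3
G(13) = mex{2,2,1,1} = 0
G(14) = mex{2,2,1,1} = 0
G(15) = mex{2,2,2,1} = 0
G(16) = mex{3,2,2,1} = 0
G(17) = mex{0,3,2,2} = 1
G(18) = mex{0,0,2,2} = 1
G(19) = mex{0,0,3,2} = 1
G(20) = mex{0,0,0,2} = 1
G(21) = mex{1,0,0,3} = 2
G(22) = mex{1,1,0,0} = 2
G(23) = mex{1,1,0,0} = 2
G(24) = mex{1,1,1,0} = 2
G(25) = mex{2,1,1,0} = 3
G(26) = mex{2,2,1,1} = 0
G(27) = mex{2,2,1,1} = 0
G(n+13) = G(n) holds for n = 0,…,8 (a full window of length max(S) = 9), so the sequence is purely periodic with period 13.

13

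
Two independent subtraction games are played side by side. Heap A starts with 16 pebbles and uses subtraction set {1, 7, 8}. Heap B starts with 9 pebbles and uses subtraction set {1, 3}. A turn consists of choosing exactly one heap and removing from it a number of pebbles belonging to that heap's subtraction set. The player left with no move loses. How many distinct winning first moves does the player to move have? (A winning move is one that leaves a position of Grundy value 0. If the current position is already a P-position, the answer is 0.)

0

Heap A, S = {1, 7, 8}:
G(0) = 0
G(1) = mex{0} = 1
G(2) = mex{1} = 0
G(3) = mex{0} = 1
G(4) = mex{1} = 0
G(5) = mex{0} = 1
G(6) = mex{1} = 0
G(7) = mex{0,0} = 1
G(8) = mex{1,1,0} = 2
G(9) = mex{2,0,1} = 3
G(10) = mex{3,1,0} = 2
G(11) = mex{2,0,1} = 3
G(12) = mex{3,1,0} = 2
G(13) = mex{2,0,1} = 3
G(14) = mex{3,1,0} = 2
G(15) = mex{2,2,1} = 0
G(16) = mex{0,3,2} = 1
G_A(16) = 1.
Heap B, S = {1, 3}:
G(0) = 0
G(1) = mex{0} = 1
G(2) = mex{1} = 0
G(3) = mex{0,0} = 1
G(4) = mex{1,1} = 0
G(5) = mex{0,0} = 1
G(6) = mex{1,1} = 0
G(7) = mex{0,0} = 1
G(8) = mex{1,1} = 0
G(9) = mex{0,0} = 1
G_B(9) = 1.
Combined Grundy value = 1 ⊕ 1 = 0.
A winning move leaves total XOR = 0, i.e. changes one component's Grundy value g to g ⊕ X where X is the current total.
Heap A: target g' = 1⊕0 = 1, but every legal move changes the Grundy value (mex property), so 0 moves.
Heap B: target g' = 1⊕0 = 1, but every legal move changes the Grundy value (mex property), so 0 moves.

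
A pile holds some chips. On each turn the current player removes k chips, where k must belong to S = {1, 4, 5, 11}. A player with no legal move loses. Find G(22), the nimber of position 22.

2

n :  0  1  2  3  4  5  6  7  8  9 10 11 12 13 14 15 16 17 18 19 20 21 22
G :  0  1  0  1  2  3  2  3  0  1  0  1  2  3  2  3  0  1  0  1  2  3  2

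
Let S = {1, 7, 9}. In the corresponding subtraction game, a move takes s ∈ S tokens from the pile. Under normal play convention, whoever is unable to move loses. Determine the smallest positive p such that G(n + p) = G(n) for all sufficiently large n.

n :  0  1  2  3  4  5  6  7  8  9 10 11 12 13 14
G :  0  1  0  1  0  1  0  1  0  1  0  1  0  1  0
G(n+2) = G(n) holds for n = 0,…,8 (a full window of length max(S) = 9), so the sequence is purely periodic with period 2.

2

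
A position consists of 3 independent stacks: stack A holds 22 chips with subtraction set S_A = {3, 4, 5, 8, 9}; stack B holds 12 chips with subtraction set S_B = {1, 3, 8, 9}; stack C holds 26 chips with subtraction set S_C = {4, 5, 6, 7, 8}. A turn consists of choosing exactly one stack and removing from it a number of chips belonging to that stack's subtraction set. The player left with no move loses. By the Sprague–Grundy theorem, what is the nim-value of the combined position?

1

Stack A, S = {3, 4, 5, 8, 9}:
n :  0  1  2  3  4  5  6  7  8  9 10 11 12 13 14 15 16 17 18 19 20 21 22
G :  0  0  0  1  1  1  2  2  2  3  3  3  0  0  0  1  1  1  2  2  2  3  3
G_A(22) = 3.
Stack B, S = {1, 3, 8, 9}:
n :  0  1  2  3  4  5  6  7  8  9 10 11 12
G :  0  1  0  1  0  1  0  1  2  3  2  3  2
G_B(12) = 2.
Stack C, S = {4, 5, 6, 7, 8}:
n :  0  1  2  3  4  5  6  7  8  9 10 11 12 13 14 15 16 17 18 19 20 21 22 23 24 25 26
G :  0  0  0  0  1  1  1  1  2  2  2  2  0  0  0  0  1  1  1  1  2  2  2  2  0  0  0
G_C(26) = 0.
Combined Grundy value = 3 ⊕ 2 ⊕ 0 = 1.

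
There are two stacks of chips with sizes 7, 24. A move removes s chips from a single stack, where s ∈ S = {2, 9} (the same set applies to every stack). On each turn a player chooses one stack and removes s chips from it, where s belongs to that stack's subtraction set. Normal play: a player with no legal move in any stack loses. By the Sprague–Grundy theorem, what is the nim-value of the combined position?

All stacks use S = {2, 9}:
G(0) = 0
G(1) = mex{} = 0
G(2) = mex{0} = 1
G(3) = mex{0} = 1
G(4) = mex{1} = 0
G(5) = mex{1} = 0
G(6) = mex{0} = 1
G(7) = mex{0} = 1
G(8) = mex{1} = 0
G(9) = mex{1,0} = 2
G(10) = mex{0,0} = 1
G(11) = mex{2,1} = 0
G(12) = mex{1,1} = 0
G(13) = mex{0,0} = 1
G(14) = mex{0,0} = 1
G(15) = mex{1,1} = 0
G(16) = mex{1,1} = 0
G(17) = mex{0,0} = 1
G(18) = mex{0,2} = 1
G(19) = mex{1,1} = 0
G(20) = mex{1,0} = 2
G(21) = mex{0,0} = 1
G(22) = mex{2,1} = 0
G(23) = mex{1,1} = 0
G(24) = mex{0,0} = 1
Stack A: G(7) = 1.
Stack B: G(24) = 1.
Combined Grundy value = 1 ⊕ 1 = 0.

0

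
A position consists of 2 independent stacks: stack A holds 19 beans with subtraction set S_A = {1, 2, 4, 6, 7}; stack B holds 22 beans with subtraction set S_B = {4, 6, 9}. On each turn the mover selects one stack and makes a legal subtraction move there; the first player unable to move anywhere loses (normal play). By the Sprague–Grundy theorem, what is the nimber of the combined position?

2

Stack A, S = {1, 2, 4, 6, 7}:
G(0) = 0
G(1) = mex{0} = 1
G(2) = mex{1,0} = 2
G(3) = mex{2,1} = 0
G(4) = mex{0,2,0} = 1
G(5) = mex{1,0,1} = 2
G(6) = mex{2,1,2,0} = 3
G(7) = mex{3,2,0,1,0} = 4
G(8) = mex{4,3,1,2,1} = 0
G(9) = mex{0,4,2,0,2} = 1
G(10) = mex{1,0,3,1,0} = 2
G(11) = mex{2,1,4,2,1} = 0
G(12) = mex{0,2,0,3,2} = 1
G(13) = mex{1,0,1,4,3} = 2
G(14) = mex{2,1,2,0,4} = 3
G(15) = mex{3,2,0,1,0} = 4
G(16) = mex{4,3,1,2,1} = 0
G(17) = mex{0,4,2,0,2} = 1
G(18) = mex{1,0,3,1,0} = 2
G(19) = mex{2,1,4,2,1} = 0
G_A(19) = 0.
Stack B, S = {4, 6, 9}:
n :  0  1  2  3  4  5  6  7  8  9 10 11 12 13 14 15 16 17 18 19 20 21 22
G :  0  0  0  0  1  1  1  1  2  2  2  2  3  0  0  0  0  1  1  1  1  2  2
G_B(22) = 2.
Combined Grundy value = 0 ⊕ 2 = 2.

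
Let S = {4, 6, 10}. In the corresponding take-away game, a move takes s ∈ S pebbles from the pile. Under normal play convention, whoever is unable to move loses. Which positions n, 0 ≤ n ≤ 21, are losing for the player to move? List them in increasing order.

G(0) = 0
G(1) = mex{} = 0
G(2) = mex{} = 0
G(3) = mex{} = 0
G(4) = mex{0} = 1
G(5) = mex{0} = 1
G(6) = mex{0,0} = 1
G(7) = mex{0,0} = 1
G(8) = mex{1,0} = 2
G(9) = mex{1,0} = 2
G(10) = mex{1,1,0} = 2
G(11) = mex{1,1,0} = 2
G(12) = mex{2,1,0} = 3
G(13) = mex{2,1,0} = 3
G(14) = mex{2,2,1} = 0
G(15) = mex{2,2,1} = 0
G(16) = mex{3,2,1} = 0
G(17) = mex{3,2,1} = 0
G(18) = mex{0,3,2} = 1
G(19) = mex{0,3,2} = 1
G(20) = mex{0,0,2} = 1
G(21) = mex{0,0,2} = 1
P-positions are exactly the n with G(n) = 0.

0, 1, 2, 3, 14, 15, 16, 17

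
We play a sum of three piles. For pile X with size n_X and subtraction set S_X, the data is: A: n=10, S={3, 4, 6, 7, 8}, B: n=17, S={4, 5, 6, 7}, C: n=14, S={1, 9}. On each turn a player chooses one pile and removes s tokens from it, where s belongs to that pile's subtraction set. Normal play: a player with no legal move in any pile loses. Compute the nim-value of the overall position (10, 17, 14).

Pile A, S = {3, 4, 6, 7, 8}:
n :  0  1  2  3  4  5  6  7  8  9 10
G :  0  0  0  1  1  1  2  2  2  3  3
G_A(10) = 3.
Pile B, S = {4, 5, 6, 7}:
G(0) = 0
G(1) = mex{} = 0
G(2) = mex{} = 0
G(3) = mex{} = 0
G(4) = mex{0} = 1
G(5) = mex{0,0} = 1
G(6) = mex{0,0,0} = 1
G(7) = mex{0,0,0,0} = 1
G(8) = mex{1,0,0,0} = 2
G(9) = mex{1,1,0,0} = 2
G(10) = mex{1,1,1,0} = 2
G(11) = mex{1,1,1,1} = 0
G(12) = mex{2,1,1,1} = 0
G(13) = mex{2,2,1,1} = 0
G(14) = mex{2,2,2,1} = 0
G(15) = mex{0,2,2,2} = 1
G(16) = mex{0,0,2,2} = 1
G(17) = mex{0,0,0,2} = 1
G_B(17) = 1.
Pile C, S = {1, 9}:
G(0) = 0
G(1) = mex{0} = 1
G(2) = mex{1} = 0
G(3) = mex{0} = 1
G(4) = mex{1} = 0
G(5) = mex{0} = 1
G(6) = mex{1} = 0
G(7) = mex{0} = 1
G(8) = mex{1} = 0
G(9) = mex{0,0} = 1
G(10) = mex{1,1} = 0
G(11) = mex{0,0} = 1
G(12) = mex{1,1} = 0
G(13) = mex{0,0} = 1
G(14) = mex{1,1} = 0
G_C(14) = 0.
Combined Grundy value = 3 ⊕ 1 ⊕ 0 = 2.

2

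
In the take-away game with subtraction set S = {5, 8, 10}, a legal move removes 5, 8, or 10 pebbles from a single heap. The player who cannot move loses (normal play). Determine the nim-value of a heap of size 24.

G(0) = 0
G(1) = mex{} = 0
G(2) = mex{} = 0
G(3) = mex{} = 0
G(4) = mex{} = 0
G(5) = mex{0} = 1
G(6) = mex{0} = 1
G(7) = mex{0} = 1
G(8) = mex{0,0} = 1
G(9) = mex{0,0} = 1
G(10) = mex{1,0,0} = 2
G(11) = mex{1,0,0} = 2
G(12) = mex{1,0,0} = 2
G(13) = mex{1,1,0} = 2
G(14) = mex{1,1,0} = 2
G(15) = mex{2,1,1} = 0
G(16) = mex{2,1,1} = 0
G(17) = mex{2,1,1} = 0
G(18) = mex{2,2,1} = 0
G(19) = mex{2,2,1} = 0
G(20) = mex{0,2,2} = 1
G(21) = mex{0,2,2} = 1
G(22) = mex{0,2,2} = 1
G(23) = mex{0,0,2} = 1
G(24) = mex{0,0,2} = 1

1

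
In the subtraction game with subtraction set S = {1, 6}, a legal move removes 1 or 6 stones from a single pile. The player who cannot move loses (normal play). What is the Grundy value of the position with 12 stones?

1

G(0) = 0
G(1) = mex{0} = 1
G(2) = mex{1} = 0
G(3) = mex{0} = 1
G(4) = mex{1} = 0
G(5) = mex{0} = 1
G(6) = mex{1,0} = 2
G(7) = mex{2,1} = 0
G(8) = mex{0,0} = 1
G(9) = mex{1,1} = 0
G(10) = mex{0,0} = 1
G(11) = mex{1,1} = 0
G(12) = mex{0,2} = 1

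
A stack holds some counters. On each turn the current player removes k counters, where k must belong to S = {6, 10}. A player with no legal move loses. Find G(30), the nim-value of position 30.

G(0) = 0
G(1) = mex{} = 0
G(2) = mex{} = 0
G(3) = mex{} = 0
G(4) = mex{} = 0
G(5) = mex{} = 0
G(6) = mex{0} = 1
G(7) = mex{0} = 1
G(8) = mex{0} = 1
G(9) = mex{0} = 1
G(10) = mex{0,0} = 1
G(11) = mex{0,0} = 1
G(12) = mex{1,0} = 2
G(13) = mex{1,0} = 2
G(14) = mex{1,0} = 2
G(15) = mex{1,0} = 2
G(16) = mex{1,1} = 0
G(17) = mex{1,1} = 0
G(18) = mex{2,1} = 0
G(19) = mex{2,1} = 0
G(20) = mex{2,1} = 0
G(21) = mex{2,1} = 0
G(22) = mex{0,2} = 1
G(23) = mex{0,2} = 1
G(24) = mex{0,2} = 1
G(25) = mex{0,2} = 1
G(26) = mex{0,0} = 1
G(27) = mex{0,0} = 1
G(28) = mex{1,0} = 2
G(29) = mex{1,0} = 2
G(30) = mex{1,0} = 2

2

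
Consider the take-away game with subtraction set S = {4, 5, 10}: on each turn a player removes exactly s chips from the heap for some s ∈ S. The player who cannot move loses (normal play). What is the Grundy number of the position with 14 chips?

n :  0  1  2  3  4  5  6  7  8  9 10 11 12 13 14
G :  0  0  0  0  1  1  1  1  2  0  2  2  3  1  3

3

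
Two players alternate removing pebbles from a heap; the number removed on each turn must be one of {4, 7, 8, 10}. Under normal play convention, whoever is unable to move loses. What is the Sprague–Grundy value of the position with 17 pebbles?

0

G(0) = 0
G(1) = mex{} = 0
G(2) = mex{} = 0
G(3) = mex{} = 0
G(4) = mex{0} = 1
G(5) = mex{0} = 1
G(6) = mex{0} = 1
G(7) = mex{0,0} = 1
G(8) = mex{1,0,0} = 2
G(9) = mex{1,0,0} = 2
G(10) = mex{1,0,0,0} = 2
G(11) = mex{1,1,0,0} = 2
G(12) = mex{2,1,1,0} = 3
G(13) = mex{2,1,1,0} = 3
G(14) = mex{2,1,1,1} = 0
G(15) = mex{2,2,1,1} = 0
G(16) = mex{3,2,2,1} = 0
G(17) = mex{3,2,2,1} = 0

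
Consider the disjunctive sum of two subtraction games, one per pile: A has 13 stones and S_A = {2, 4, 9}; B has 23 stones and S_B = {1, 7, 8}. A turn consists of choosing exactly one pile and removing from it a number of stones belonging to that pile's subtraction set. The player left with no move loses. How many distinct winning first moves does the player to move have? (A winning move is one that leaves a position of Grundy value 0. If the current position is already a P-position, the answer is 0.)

3

Pile A, S = {2, 4, 9}:
n :  0  1  2  3  4  5  6  7  8  9 10 11 12 13
G :  0  0  1  1  2  2  0  0  1  1  2  2  0  0
G_A(13) = 0.
Pile B, S = {1, 7, 8}:
G(0) = 0
G(1) = mex{0} = 1
G(2) = mex{1} = 0
G(3) = mex{0} = 1
G(4) = mex{1} = 0
G(5) = mex{0} = 1
G(6) = mex{1} = 0
G(7) = mex{0,0} = 1
G(8) = mex{1,1,0} = 2
G(9) = mex{2,0,1} = 3
G(10) = mex{3,1,0} = 2
G(11) = mex{2,0,1} = 3
G(12) = mex{3,1,0} = 2
G(13) = mex{2,0,1} = 3
G(14) = mex{3,1,0} = 2
G(15) = mex{2,2,1} = 0
G(16) = mex{0,3,2} = 1
G(17) = mex{1,2,3} = 0
G(18) = mex{0,3,2} = 1
G(19) = mex{1,2,3} = 0
G(20) = mex{0,3,2} = 1
G(21) = mex{1,2,3} = 0
G(22) = mex{0,0,2} = 1
G(23) = mex{1,1,0} = 2
G_B(23) = 2.
Combined Grundy value = 0 ⊕ 2 = 2.
A winning move leaves total XOR = 0, i.e. changes one component's Grundy value g to g ⊕ X where X is the current total.
Pile A: need g' = 0⊕2 = 2. Options: 13−2→G=2, 13−4→G=1, 13−9→G=2. Hits: 2.
Pile B: need g' = 2⊕2 = 0. Options: 23−1→G=1, 23−7→G=1, 23−8→G=0. Hits: 1.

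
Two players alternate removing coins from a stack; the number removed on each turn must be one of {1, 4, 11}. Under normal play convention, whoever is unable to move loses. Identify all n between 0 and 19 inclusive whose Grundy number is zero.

0, 2, 5, 7, 10, 12, 15, 17

n :  0  1  2  3  4  5  6  7  8  9 10 11 12 13 14 15 16 17 18 19
G :  0  1  0  1  2  0  1  0  1  2  0  1  0  1  2  0  1  0  1  2
P-positions are exactly the n with G(n) = 0.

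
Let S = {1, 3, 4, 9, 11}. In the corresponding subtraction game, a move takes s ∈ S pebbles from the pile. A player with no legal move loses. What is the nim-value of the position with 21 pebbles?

n :  0  1  2  3  4  5  6  7  8  9 10 11 12 13 14 15 16 17 18 19 20 21
G :  0  1  0  1  2  3  2  0  1  4  3  2  0  1  0  1  2  3  2  0  1  4

4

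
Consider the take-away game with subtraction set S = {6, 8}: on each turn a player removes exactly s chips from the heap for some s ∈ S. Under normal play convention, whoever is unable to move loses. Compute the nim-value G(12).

2

n :  0  1  2  3  4  5  6  7  8  9 10 11 12
G :  0  0  0  0  0  0  1  1  1  1  1  1  2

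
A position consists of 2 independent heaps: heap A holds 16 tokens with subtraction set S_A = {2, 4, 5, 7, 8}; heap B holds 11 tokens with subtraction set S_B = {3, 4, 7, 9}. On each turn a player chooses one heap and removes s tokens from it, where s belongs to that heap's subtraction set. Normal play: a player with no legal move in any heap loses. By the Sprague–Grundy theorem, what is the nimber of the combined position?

0

Heap A, S = {2, 4, 5, 7, 8}:
n :  0  1  2  3  4  5  6  7  8  9 10 11 12 13 14 15 16
G :  0  0  1  1  2  2  3  3  4  4  0  0  1  1  2  2  3
G_A(16) = 3.
Heap B, S = {3, 4, 7, 9}:
G(0) = 0
G(1) = mex{} = 0
G(2) = mex{} = 0
G(3) = mex{0} = 1
G(4) = mex{0,0} = 1
G(5) = mex{0,0} = 1
G(6) = mex{1,0} = 2
G(7) = mex{1,1,0} = 2
G(8) = mex{1,1,0} = 2
G(9) = mex{2,1,0,0} = 3
G(10) = mex{2,2,1,0} = 3
G(11) = mex{2,2,1,0} = 3
G_B(11) = 3.
Combined Grundy value = 3 ⊕ 3 = 0.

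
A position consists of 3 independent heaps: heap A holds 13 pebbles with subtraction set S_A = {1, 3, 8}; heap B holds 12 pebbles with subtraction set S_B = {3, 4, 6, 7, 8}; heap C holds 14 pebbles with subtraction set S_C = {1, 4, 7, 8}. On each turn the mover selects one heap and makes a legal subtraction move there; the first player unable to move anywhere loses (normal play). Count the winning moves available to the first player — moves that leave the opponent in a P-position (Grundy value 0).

Heap A, S = {1, 3, 8}:
G(0) = 0
G(1) = mex{0} = 1
G(2) = mex{1} = 0
G(3) = mex{0,0} = 1
G(4) = mex{1,1} = 0
G(5) = mex{0,0} = 1
G(6) = mex{1,1} = 0
G(7) = mex{0,0} = 1
G(8) = mex{1,1,0} = 2
G(9) = mex{2,0,1} = 3
G(10) = mex{3,1,0} = 2
G(11) = mex{2,2,1} = 0
G(12) = mex{0,3,0} = 1
G(13) = mex{1,2,1} = 0
G_A(13) = 0.
Heap B, S = {3, 4, 6, 7, 8}:
n :  0  1  2  3  4  5  6  7  8  9 10 11 12
G :  0  0  0  1  1  1  2  2  2  3  3  0  0
G_B(12) = 0.
Heap C, S = {1, 4, 7, 8}:
G(0) = 0
G(1) = mex{0} = 1
G(2) = mex{1} = 0
G(3) = mex{0} = 1
G(4) = mex{1,0} = 2
G(5) = mex{2,1} = 0
G(6) = mex{0,0} = 1
G(7) = mex{1,1,0} = 2
G(8) = mex{2,2,1,0} = 3
G(9) = mex{3,0,0,1} = 2
G(10) = mex{2,1,1,0} = 3
G(11) = mex{3,2,2,1} = 0
G(12) = mex{0,3,0,2} = 1
G(13) = mex{1,2,1,0} = 3
G(14) = mex{3,3,2,1} = 0
G_C(14) = 0.
Combined Grundy value = 0 ⊕ 0 ⊕ 0 = 0.
A winning move leaves total XOR = 0, i.e. changes one component's Grundy value g to g ⊕ X where X is the current total.
Heap A: target g' = 0⊕0 = 0, but every legal move changes the Grundy value (mex property), so 0 moves.
Heap B: target g' = 0⊕0 = 0, but every legal move changes the Grundy value (mex property), so 0 moves.
Heap C: target g' = 0⊕0 = 0, but every legal move changes the Grundy value (mex property), so 0 moves.

0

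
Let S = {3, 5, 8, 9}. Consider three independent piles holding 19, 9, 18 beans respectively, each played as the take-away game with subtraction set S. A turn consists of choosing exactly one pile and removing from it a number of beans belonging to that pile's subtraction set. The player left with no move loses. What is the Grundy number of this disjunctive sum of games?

3

All piles use S = {3, 5, 8, 9}:
G(0) = 0
G(1) = mex{} = 0
G(2) = mex{} = 0
G(3) = mex{0} = 1
G(4) = mex{0} = 1
G(5) = mex{0,0} = 1
G(6) = mex{1,0} = 2
G(7) = mex{1,0} = 2
G(8) = mex{1,1,0} = 2
G(9) = mex{2,1,0,0} = 3
G(10) = mex{2,1,0,0} = 3
G(11) = mex{2,2,1,0} = 3
G(12) = mex{3,2,1,1} = 0
G(13) = mex{3,2,1,1} = 0
G(14) = mex{3,3,2,1} = 0
G(15) = mex{0,3,2,2} = 1
G(16) = mex{0,3,2,2} = 1
G(17) = mex{0,0,3,2} = 1
G(18) = mex{1,0,3,3} = 2
G(19) = mex{1,0,3,3} = 2
Pile A: G(19) = 2.
Pile B: G(9) = 3.
Pile C: G(18) = 2.
Combined Grundy value = 2 ⊕ 3 ⊕ 2 = 3.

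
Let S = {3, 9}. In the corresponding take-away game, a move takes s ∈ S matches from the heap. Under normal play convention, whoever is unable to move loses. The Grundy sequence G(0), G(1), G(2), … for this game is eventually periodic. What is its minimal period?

n :  0  1  2  3  4  5  6  7  8  9 10 11 12 13 14 15 16
G :  0  0  0  1  1  1  0  0  0  1  1  1  0  0  0  1  1
G(n+6) = G(n) holds for n = 0,…,8 (a full window of length max(S) = 9), so the sequence is purely periodic with period 6.

6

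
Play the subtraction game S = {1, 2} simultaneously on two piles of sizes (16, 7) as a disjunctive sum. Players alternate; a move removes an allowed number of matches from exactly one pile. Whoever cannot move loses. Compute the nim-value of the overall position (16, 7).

0

All piles use S = {1, 2}:
n :  0  1  2  3  4  5  6  7  8  9 10 11 12 13 14 15 16
G :  0  1  2  0  1  2  0  1  2  0  1  2  0  1  2  0  1
Pile A: G(16) = 1.
Pile B: G(7) = 1.
Combined Grundy value = 1 ⊕ 1 = 0.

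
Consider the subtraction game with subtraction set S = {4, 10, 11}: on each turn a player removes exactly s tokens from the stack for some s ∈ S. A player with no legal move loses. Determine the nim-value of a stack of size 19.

1

n :  0  1  2  3  4  5  6  7  8  9 10 11 12 13 14 15 16 17 18 19
G :  0  0  0  0  1  1  1  1  0  0  2  2  1  1  3  0  0  0  2  1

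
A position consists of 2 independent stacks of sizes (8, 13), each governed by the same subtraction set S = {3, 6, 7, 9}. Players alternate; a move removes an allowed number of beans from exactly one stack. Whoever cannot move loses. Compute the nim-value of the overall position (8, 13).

All stacks use S = {3, 6, 7, 9}:
n :  0  1  2  3  4  5  6  7  8  9 10 11 12 13
G :  0  0  0  1  1  1  2  2  2  3  3  3  0  0
Stack A: G(8) = 2.
Stack B: G(13) = 0.
Combined Grundy value = 2 ⊕ 0 = 2.

2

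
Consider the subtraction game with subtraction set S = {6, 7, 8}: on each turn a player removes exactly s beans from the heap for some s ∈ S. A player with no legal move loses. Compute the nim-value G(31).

0

n :  0  1  2  3  4  5  6  7  8  9 10 11 12 13 14 15 16 17 18 19 20 21 22 23 24 25 26 27 28 29 30 31
G :  0  0  0  0  0  0  1  1  1  1  1  1  2  2  0  0  0  0  0  0  1  1  1  1  1  1  2  2  0  0  0  0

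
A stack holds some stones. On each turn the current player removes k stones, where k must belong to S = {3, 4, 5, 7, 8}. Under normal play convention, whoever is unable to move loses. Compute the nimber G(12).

G(0) = 0
G(1) = mex{} = 0
G(2) = mex{} = 0
G(3) = mex{0} = 1
G(4) = mex{0,0} = 1
G(5) = mex{0,0,0} = 1
G(6) = mex{1,0,0} = 2
G(7) = mex{1,1,0,0} = 2
G(8) = mex{1,1,1,0,0} = 2
G(9) = mex{2,1,1,0,0} = 3
G(10) = mex{2,2,1,1,0} = 3
G(11) = mex{2,2,2,1,1} = 0
G(12) = mex{3,2,2,1,1} = 0

0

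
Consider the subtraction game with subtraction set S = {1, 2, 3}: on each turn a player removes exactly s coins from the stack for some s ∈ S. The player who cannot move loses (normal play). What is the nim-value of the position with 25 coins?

1

n :  0  1  2  3  4  5  6  7  8  9 10 11 12 13 14 15 16 17 18 19 20 21 22 23 24 25
G :  0  1  2  3  0  1  2  3  0  1  2  3  0  1  2  3  0  1  2  3  0  1  2  3  0  1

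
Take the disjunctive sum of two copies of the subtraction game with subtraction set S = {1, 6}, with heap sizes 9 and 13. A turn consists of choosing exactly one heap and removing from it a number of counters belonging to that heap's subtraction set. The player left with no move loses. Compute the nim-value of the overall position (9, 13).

All heaps use S = {1, 6}:
G(0) = 0
G(1) = mex{0} = 1
G(2) = mex{1} = 0
G(3) = mex{0} = 1
G(4) = mex{1} = 0
G(5) = mex{0} = 1
G(6) = mex{1,0} = 2
G(7) = mex{2,1} = 0
G(8) = mex{0,0} = 1
G(9) = mex{1,1} = 0
G(10) = mex{0,0} = 1
G(11) = mex{1,1} = 0
G(12) = mex{0,2} = 1
G(13) = mex{1,0} = 2
Heap A: G(9) = 0.
Heap B: G(13) = 2.
Combined Grundy value = 0 ⊕ 2 = 2.

2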